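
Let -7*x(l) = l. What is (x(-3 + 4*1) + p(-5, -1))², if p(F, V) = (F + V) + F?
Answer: 6084/49 ≈ 124.16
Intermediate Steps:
x(l) = -l/7
p(F, V) = V + 2*F
(x(-3 + 4*1) + p(-5, -1))² = (-(-3 + 4*1)/7 + (-1 + 2*(-5)))² = (-(-3 + 4)/7 + (-1 - 10))² = (-⅐*1 - 11)² = (-⅐ - 11)² = (-78/7)² = 6084/49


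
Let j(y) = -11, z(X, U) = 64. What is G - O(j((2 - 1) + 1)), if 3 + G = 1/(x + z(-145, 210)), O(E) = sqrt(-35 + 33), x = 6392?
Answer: -19367/6456 - I*sqrt(2) ≈ -2.9998 - 1.4142*I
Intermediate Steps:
O(E) = I*sqrt(2) (O(E) = sqrt(-2) = I*sqrt(2))
G = -19367/6456 (G = -3 + 1/(6392 + 64) = -3 + 1/6456 = -19367/6456 ≈ -2.9998)
G - O(j((2 - 1) + 1)) = -19367/6456 - I*sqrt(2)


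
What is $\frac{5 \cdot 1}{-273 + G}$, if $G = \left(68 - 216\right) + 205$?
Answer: $- \frac{5}{216} \approx -0.023148$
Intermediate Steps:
$G = 57$ ($G = -148 + 205 = 57$)
$\frac{5 \cdot 1}{-273 + G} = \frac{5 \cdot 1}{-273 + 57} = \frac{5}{-216} = 5 \left(- \frac{1}{216}\right) = - \frac{5}{216}$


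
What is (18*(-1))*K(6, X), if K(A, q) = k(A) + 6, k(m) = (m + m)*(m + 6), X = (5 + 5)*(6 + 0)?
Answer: -2700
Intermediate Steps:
X = 60 (X = 10*6 = 60)
k(m) = 2*m*(6 + m) (k(m) = (2*m)*(6 + m) = 2*m*(6 + m))
K(A, q) = 6 + 2*A*(6 + A) (K(A, q) = 2*A*(6 + A) + 6 = 6 + 2*A*(6 + A))
(18*(-1))*K(6, X) = (18*(-1))*(6 + 2*6*(6 + 6)) = -18*(6 + 2*6*12) = -18*(6 + 144) = -18*150 = -2700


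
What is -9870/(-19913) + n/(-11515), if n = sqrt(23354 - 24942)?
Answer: 9870/19913 - 2*I*sqrt(397)/11515 ≈ 0.49566 - 0.0034607*I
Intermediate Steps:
n = 2*I*sqrt(397) (n = sqrt(-1588) = 2*I*sqrt(397) ≈ 39.85*I)
-9870/(-19913) + n/(-11515) = -9870/(-19913) + (2*I*sqrt(397))/(-11515) = -9870*(-1/19913) + (2*I*sqrt(397))*(-1/11515) = 9870/19913 - 2*I*sqrt(397)/11515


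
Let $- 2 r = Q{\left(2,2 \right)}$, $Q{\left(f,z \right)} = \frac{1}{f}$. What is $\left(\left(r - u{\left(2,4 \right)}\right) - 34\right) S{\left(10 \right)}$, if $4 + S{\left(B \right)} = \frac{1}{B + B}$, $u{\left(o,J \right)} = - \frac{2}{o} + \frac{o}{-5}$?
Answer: $\frac{51903}{400} \approx 129.76$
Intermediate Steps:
$u{\left(o,J \right)} = - \frac{2}{o} - \frac{o}{5}$ ($u{\left(o,J \right)} = - \frac{2}{o} + o \left(- \frac{1}{5}\right) = - \frac{2}{o} - \frac{o}{5}$)
$S{\left(B \right)} = -4 + \frac{1}{2 B}$ ($S{\left(B \right)} = -4 + \frac{1}{B + B} = -4 + \frac{1}{2 B}$)
$r = - \frac{1}{4}$ ($r = - \frac{1}{2 \cdot 2} = \left(- \frac{1}{2}\right) \frac{1}{2} = - \frac{1}{4} \approx -0.25$)
$\left(\left(r - u{\left(2,4 \right)}\right) - 34\right) S{\left(10 \right)} = \left(\left(- \frac{1}{4} - \left(- \frac{2}{2} - \frac{2}{5}\right)\right) - 34\right) \left(-4 + \frac{1}{2 \cdot 10}\right) = \left(\left(- \frac{1}{4} - \left(\left(-2\right) \frac{1}{2} - \frac{2}{5}\right)\right) - 34\right) \left(-4 + \frac{1}{2} \cdot \frac{1}{10}\right) = \left(\left(- \frac{1}{4} - \left(-1 - \frac{2}{5}\right)\right) - 34\right) \left(-4 + \frac{1}{20}\right) = \left(\left(- \frac{1}{4} - - \frac{7}{5}\right) - 34\right) \left(- \frac{79}{20}\right) = \left(\left(- \frac{1}{4} + \frac{7}{5}\right) - 34\right) \left(- \frac{79}{20}\right) = \left(\frac{23}{20} - 34\right) \left(- \frac{79}{20}\right) = \left(- \frac{657}{20}\right) \left(- \frac{79}{20}\right) = \frac{51903}{400}$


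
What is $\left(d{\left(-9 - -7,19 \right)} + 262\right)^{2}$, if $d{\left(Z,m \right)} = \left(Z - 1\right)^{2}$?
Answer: $73441$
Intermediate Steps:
$d{\left(Z,m \right)} = \left(-1 + Z\right)^{2}$
$\left(d{\left(-9 - -7,19 \right)} + 262\right)^{2} = \left(\left(-1 - 2\right)^{2} + 262\right)^{2} = \left(\left(-3\right)^{2} + 262\right)^{2} = \left(9 + 262\right)^{2} = 271^{2} = 73441$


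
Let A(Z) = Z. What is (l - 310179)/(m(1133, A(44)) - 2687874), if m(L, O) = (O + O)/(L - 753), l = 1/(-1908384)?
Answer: 56234360870015/487302052899072 ≈ 0.11540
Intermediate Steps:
l = -1/1908384 ≈ -5.2400e-7
m(L, O) = 2*O/(-753 + L) (m(L, O) = (2*O)/(-753 + L) = 2*O/(-753 + L))
(l - 310179)/(m(1133, A(44)) - 2687874) = (-1/1908384 - 310179)/(2*44/(-753 + 1133) - 2687874) = -591940640737/(1908384*(2*44/380 - 2687874)) = -591940640737/(1908384*(2*44*(1/380) - 2687874)) = -591940640737/(1908384*(22/95 - 2687874)) = -591940640737/(1908384*(-255348008/95)) = -591940640737/1908384*(-95/255348008) = 56234360870015/487302052899072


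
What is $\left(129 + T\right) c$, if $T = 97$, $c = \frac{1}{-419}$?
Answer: $- \frac{226}{419} \approx -0.53938$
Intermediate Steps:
$c = - \frac{1}{419} \approx -0.0023866$
$\left(129 + T\right) c = \left(129 + 97\right) \left(- \frac{1}{419}\right) = 226 \left(- \frac{1}{419}\right) = - \frac{226}{419}$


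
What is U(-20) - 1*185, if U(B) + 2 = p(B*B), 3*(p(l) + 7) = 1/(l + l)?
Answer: -465599/2400 ≈ -194.00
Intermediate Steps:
p(l) = -7 + 1/(6*l) (p(l) = -7 + 1/(3*(l + l)) = -7 + 1/(3*((2*l))) = -7 + (1/(2*l))/3 = -7 + 1/(6*l))
U(B) = -9 + 1/(6*B**2) (U(B) = -2 + (-7 + 1/(6*((B*B)))) = -2 + (-7 + 1/(6*(B**2))) = -2 + (-7 + 1/(6*B**2)) = -9 + 1/(6*B**2))
U(-20) - 1*185 = (-9 + (1/6)/(-20)**2) - 1*185 = (-9 + (1/6)*(1/400)) - 185 = (-9 + 1/2400) - 185 = -21599/2400 - 185 = -465599/2400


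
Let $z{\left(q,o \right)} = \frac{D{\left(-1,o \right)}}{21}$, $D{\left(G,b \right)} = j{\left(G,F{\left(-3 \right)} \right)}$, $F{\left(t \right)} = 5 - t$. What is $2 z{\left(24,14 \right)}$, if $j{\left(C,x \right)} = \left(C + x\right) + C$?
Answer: $\frac{4}{7} \approx 0.57143$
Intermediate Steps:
$j{\left(C,x \right)} = x + 2 C$
$D{\left(G,b \right)} = 8 + 2 G$ ($D{\left(G,b \right)} = \left(5 - -3\right) + 2 G = \left(5 + 3\right) + 2 G = 8 + 2 G$)
$z{\left(q,o \right)} = \frac{2}{7}$ ($z{\left(q,o \right)} = \frac{8 + 2 \left(-1\right)}{21} = \left(8 - 2\right) \frac{1}{21} = 6 \cdot \frac{1}{21} = \frac{2}{7}$)
$2 z{\left(24,14 \right)} = 2 \cdot \frac{2}{7} = \frac{4}{7}$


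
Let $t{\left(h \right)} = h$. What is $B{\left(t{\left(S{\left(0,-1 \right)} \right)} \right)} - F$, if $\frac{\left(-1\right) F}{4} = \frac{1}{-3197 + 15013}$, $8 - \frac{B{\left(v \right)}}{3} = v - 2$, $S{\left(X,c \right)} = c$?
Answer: $\frac{97483}{2954} \approx 33.0$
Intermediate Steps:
$B{\left(v \right)} = 30 - 3 v$ ($B{\left(v \right)} = 24 - 3 \left(v - 2\right) = 24 - 3 \left(-2 + v\right) = 24 - \left(-6 + 3 v\right) = 30 - 3 v$)
$F = - \frac{1}{2954}$ ($F = - \frac{4}{-3197 + 15013} = - \frac{4}{11816} = \left(-4\right) \frac{1}{11816} = - \frac{1}{2954} \approx -0.00033852$)
$B{\left(t{\left(S{\left(0,-1 \right)} \right)} \right)} - F = \left(30 - -3\right) - - \frac{1}{2954} = \left(30 + 3\right) + \frac{1}{2954} = 33 + \frac{1}{2954} = \frac{97483}{2954}$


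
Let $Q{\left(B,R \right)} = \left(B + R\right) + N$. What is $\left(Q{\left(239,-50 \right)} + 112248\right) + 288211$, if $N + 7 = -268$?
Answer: $400373$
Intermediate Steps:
$N = -275$ ($N = -7 - 268 = -275$)
$Q{\left(B,R \right)} = -275 + B + R$ ($Q{\left(B,R \right)} = \left(B + R\right) - 275 = -275 + B + R$)
$\left(Q{\left(239,-50 \right)} + 112248\right) + 288211 = \left(\left(-275 + 239 - 50\right) + 112248\right) + 288211 = \left(-86 + 112248\right) + 288211 = 112162 + 288211 = 400373$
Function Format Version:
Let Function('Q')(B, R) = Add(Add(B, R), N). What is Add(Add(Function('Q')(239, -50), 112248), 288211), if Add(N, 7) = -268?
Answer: 400373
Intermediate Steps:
N = -275 (N = Add(-7, -268) = -275)
Function('Q')(B, R) = Add(-275, B, R) (Function('Q')(B, R) = Add(Add(B, R), -275) = Add(-275, B, R))
Add(Add(Function('Q')(239, -50), 112248), 288211) = Add(Add(Add(-275, 239, -50), 112248), 288211) = Add(Add(-86, 112248), 288211) = Add(112162, 288211) = 400373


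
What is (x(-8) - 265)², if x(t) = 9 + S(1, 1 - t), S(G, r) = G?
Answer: 65025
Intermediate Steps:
x(t) = 10 (x(t) = 9 + 1 = 10)
(x(-8) - 265)² = (10 - 265)² = (-255)² = 65025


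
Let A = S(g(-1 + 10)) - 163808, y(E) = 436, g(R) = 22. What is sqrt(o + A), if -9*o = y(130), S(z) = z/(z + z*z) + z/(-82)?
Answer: 4*I*sqrt(81961525846)/2829 ≈ 404.79*I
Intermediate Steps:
S(z) = -z/82 + z/(z + z**2) (S(z) = z/(z + z**2) + z*(-1/82) = z/(z + z**2) - z/82 = -z/82 + z/(z + z**2))
o = -436/9 (o = -1/9*436 = -436/9 ≈ -48.444)
A = -154471156/943 (A = (82 - 1*22 - 1*22**2)/(82*(1 + 22)) - 163808 = (1/82)*(82 - 22 - 1*484)/23 - 163808 = (1/82)*(1/23)*(82 - 22 - 484) - 163808 = (1/82)*(1/23)*(-424) - 163808 = -212/943 - 163808 = -154471156/943 ≈ -1.6381e+5)
sqrt(o + A) = sqrt(-436/9 - 154471156/943) = sqrt(-1390651552/8487) = 4*I*sqrt(81961525846)/2829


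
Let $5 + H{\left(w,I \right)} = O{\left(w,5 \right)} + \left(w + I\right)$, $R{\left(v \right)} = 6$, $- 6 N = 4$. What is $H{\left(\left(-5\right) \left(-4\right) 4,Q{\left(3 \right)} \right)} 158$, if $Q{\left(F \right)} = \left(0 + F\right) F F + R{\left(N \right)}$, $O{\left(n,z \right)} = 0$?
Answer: $17064$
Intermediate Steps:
$N = - \frac{2}{3}$ ($N = \left(- \frac{1}{6}\right) 4 = - \frac{2}{3} \approx -0.66667$)
$Q{\left(F \right)} = 6 + F^{3}$ ($Q{\left(F \right)} = \left(0 + F\right) F F + 6 = F F F + 6 = F^{2} F + 6 = F^{3} + 6 = 6 + F^{3}$)
$H{\left(w,I \right)} = -5 + I + w$ ($H{\left(w,I \right)} = -5 + \left(0 + \left(w + I\right)\right) = -5 + \left(0 + \left(I + w\right)\right) = -5 + \left(I + w\right) = -5 + I + w$)
$H{\left(\left(-5\right) \left(-4\right) 4,Q{\left(3 \right)} \right)} 158 = \left(-5 + \left(6 + 3^{3}\right) + \left(-5\right) \left(-4\right) 4\right) 158 = \left(-5 + \left(6 + 27\right) + 20 \cdot 4\right) 158 = \left(-5 + 33 + 80\right) 158 = 108 \cdot 158 = 17064$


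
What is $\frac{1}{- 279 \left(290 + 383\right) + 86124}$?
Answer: $- \frac{1}{101643} \approx -9.8384 \cdot 10^{-6}$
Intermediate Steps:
$\frac{1}{- 279 \left(290 + 383\right) + 86124} = \frac{1}{\left(-279\right) 673 + 86124} = \frac{1}{-187767 + 86124} = \frac{1}{-101643} = - \frac{1}{101643}$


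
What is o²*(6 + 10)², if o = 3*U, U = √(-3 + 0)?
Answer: -6912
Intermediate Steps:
U = I*√3 (U = √(-3) = I*√3 ≈ 1.732*I)
o = 3*I*√3 (o = 3*(I*√3) = 3*I*√3 ≈ 5.1962*I)
o²*(6 + 10)² = (3*I*√3)²*(6 + 10)² = -27*16² = -27*256 = -6912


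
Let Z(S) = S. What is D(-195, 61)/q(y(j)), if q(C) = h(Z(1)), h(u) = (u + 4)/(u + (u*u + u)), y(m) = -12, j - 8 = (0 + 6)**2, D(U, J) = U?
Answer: -117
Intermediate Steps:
j = 44 (j = 8 + (0 + 6)**2 = 8 + 6**2 = 8 + 36 = 44)
h(u) = (4 + u)/(u**2 + 2*u) (h(u) = (4 + u)/(u + (u**2 + u)) = (4 + u)/(u + (u + u**2)) = (4 + u)/(u**2 + 2*u))
q(C) = 5/3 (q(C) = (4 + 1)/(1*(2 + 1)) = 1*5/3 = 1*(1/3)*5 = 5/3)
D(-195, 61)/q(y(j)) = -195/5/3 = -195*3/5 = -117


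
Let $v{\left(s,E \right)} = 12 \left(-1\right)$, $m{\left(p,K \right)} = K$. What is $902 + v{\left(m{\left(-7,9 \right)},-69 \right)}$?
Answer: $890$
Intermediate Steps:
$v{\left(s,E \right)} = -12$
$902 + v{\left(m{\left(-7,9 \right)},-69 \right)} = 902 - 12 = 890$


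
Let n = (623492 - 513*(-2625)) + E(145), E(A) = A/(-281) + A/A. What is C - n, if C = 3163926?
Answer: 335460193/281 ≈ 1.1938e+6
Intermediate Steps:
E(A) = 1 - A/281 (E(A) = A*(-1/281) + 1 = -A/281 + 1 = 1 - A/281)
n = 553603013/281 (n = (623492 - 513*(-2625)) + (1 - 1/281*145) = (623492 + 1346625) + (1 - 145/281) = 1970117 + 136/281 = 553603013/281 ≈ 1.9701e+6)
C - n = 3163926 - 1*553603013/281 = 3163926 - 553603013/281 = 335460193/281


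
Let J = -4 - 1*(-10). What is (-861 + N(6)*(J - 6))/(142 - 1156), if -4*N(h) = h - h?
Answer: 287/338 ≈ 0.84911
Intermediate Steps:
N(h) = 0 (N(h) = -(h - h)/4 = -¼*0 = 0)
J = 6 (J = -4 + 10 = 6)
(-861 + N(6)*(J - 6))/(142 - 1156) = (-861 + 0*(6 - 6))/(142 - 1156) = (-861 + 0*0)/(-1014) = (-861 + 0)*(-1/1014) = -861*(-1/1014) = 287/338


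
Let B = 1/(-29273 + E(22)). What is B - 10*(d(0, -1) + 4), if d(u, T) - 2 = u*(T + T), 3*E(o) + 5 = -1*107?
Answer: -5275863/87931 ≈ -60.000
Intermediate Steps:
E(o) = -112/3 (E(o) = -5/3 + (-1*107)/3 = -5/3 + (⅓)*(-107) = -5/3 - 107/3 = -112/3)
d(u, T) = 2 + 2*T*u (d(u, T) = 2 + u*(T + T) = 2 + u*(2*T) = 2 + 2*T*u)
B = -3/87931 (B = 1/(-29273 - 112/3) = 1/(-87931/3) = -3/87931 ≈ -3.4118e-5)
B - 10*(d(0, -1) + 4) = -3/87931 - 10*((2 + 2*(-1)*0) + 4) = -3/87931 - 10*((2 + 0) + 4) = -3/87931 - 10*(2 + 4) = -3/87931 - 10*6 = -3/87931 - 1*60 = -3/87931 - 60 = -5275863/87931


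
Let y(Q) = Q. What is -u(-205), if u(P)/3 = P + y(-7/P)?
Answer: 126054/205 ≈ 614.90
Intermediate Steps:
u(P) = -21/P + 3*P (u(P) = 3*(P - 7/P) = -21/P + 3*P)
-u(-205) = -(-21/(-205) + 3*(-205)) = -(-21*(-1/205) - 615) = -(21/205 - 615) = -1*(-126054/205) = 126054/205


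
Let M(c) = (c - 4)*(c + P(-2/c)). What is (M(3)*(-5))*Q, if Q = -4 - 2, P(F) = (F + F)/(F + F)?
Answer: -120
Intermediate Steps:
P(F) = 1 (P(F) = (2*F)/((2*F)) = (2*F)*(1/(2*F)) = 1)
Q = -6
M(c) = (1 + c)*(-4 + c) (M(c) = (c - 4)*(c + 1) = (-4 + c)*(1 + c) = (1 + c)*(-4 + c))
(M(3)*(-5))*Q = ((-4 + 3² - 3*3)*(-5))*(-6) = ((-4 + 9 - 9)*(-5))*(-6) = -4*(-5)*(-6) = 20*(-6) = -120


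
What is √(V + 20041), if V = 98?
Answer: 7*√411 ≈ 141.91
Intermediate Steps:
√(V + 20041) = √(98 + 20041) = √20139 = 7*√411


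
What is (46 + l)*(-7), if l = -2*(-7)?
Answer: -420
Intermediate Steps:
l = 14
(46 + l)*(-7) = (46 + 14)*(-7) = 60*(-7) = -420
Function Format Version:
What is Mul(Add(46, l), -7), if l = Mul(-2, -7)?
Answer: -420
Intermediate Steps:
l = 14
Mul(Add(46, l), -7) = Mul(Add(46, 14), -7) = Mul(60, -7) = -420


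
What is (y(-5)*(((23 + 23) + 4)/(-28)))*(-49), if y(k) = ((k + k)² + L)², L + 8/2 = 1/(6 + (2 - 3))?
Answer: 1619527/2 ≈ 8.0976e+5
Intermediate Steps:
L = -19/5 (L = -4 + 1/(6 + (2 - 3)) = -4 + 1/(6 - 1) = -4 + 1/5 = -4 + ⅕ = -19/5 ≈ -3.8000)
y(k) = (-19/5 + 4*k²)² (y(k) = ((k + k)² - 19/5)² = ((2*k)² - 19/5)² = (4*k² - 19/5)² = (-19/5 + 4*k²)²)
(y(-5)*(((23 + 23) + 4)/(-28)))*(-49) = (((-19 + 20*(-5)²)²/25)*(((23 + 23) + 4)/(-28)))*(-49) = (((-19 + 20*25)²/25)*((46 + 4)*(-1/28)))*(-49) = (((-19 + 500)²/25)*(50*(-1/28)))*(-49) = (((1/25)*481²)*(-25/14))*(-49) = (((1/25)*231361)*(-25/14))*(-49) = ((231361/25)*(-25/14))*(-49) = -231361/14*(-49) = 1619527/2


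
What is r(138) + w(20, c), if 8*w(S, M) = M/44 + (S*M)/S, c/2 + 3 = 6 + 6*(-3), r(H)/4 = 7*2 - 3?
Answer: 7069/176 ≈ 40.165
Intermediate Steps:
r(H) = 44 (r(H) = 4*(7*2 - 3) = 4*(14 - 3) = 4*11 = 44)
c = -30 (c = -6 + 2*(6 + 6*(-3)) = -6 + 2*(6 - 18) = -6 + 2*(-12) = -6 - 24 = -30)
w(S, M) = 45*M/352 (w(S, M) = (M/44 + (S*M)/S)/8 = (M*(1/44) + (M*S)/S)/8 = (M/44 + M)/8 = (45*M/44)/8 = 45*M/352)
r(138) + w(20, c) = 44 + (45/352)*(-30) = 44 - 675/176 = 7069/176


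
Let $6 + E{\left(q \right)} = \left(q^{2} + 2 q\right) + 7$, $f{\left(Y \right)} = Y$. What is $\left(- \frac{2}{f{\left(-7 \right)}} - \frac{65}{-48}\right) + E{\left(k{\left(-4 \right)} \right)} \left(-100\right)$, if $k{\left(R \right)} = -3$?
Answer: $- \frac{133849}{336} \approx -398.36$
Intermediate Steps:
$E{\left(q \right)} = 1 + q^{2} + 2 q$ ($E{\left(q \right)} = -6 + \left(\left(q^{2} + 2 q\right) + 7\right) = -6 + \left(7 + q^{2} + 2 q\right) = 1 + q^{2} + 2 q$)
$\left(- \frac{2}{f{\left(-7 \right)}} - \frac{65}{-48}\right) + E{\left(k{\left(-4 \right)} \right)} \left(-100\right) = \left(- \frac{2}{-7} - \frac{65}{-48}\right) + \left(1 + \left(-3\right)^{2} + 2 \left(-3\right)\right) \left(-100\right) = \left(\left(-2\right) \left(- \frac{1}{7}\right) - - \frac{65}{48}\right) + \left(1 + 9 - 6\right) \left(-100\right) = \left(\frac{2}{7} + \frac{65}{48}\right) + 4 \left(-100\right) = \frac{551}{336} - 400 = - \frac{133849}{336}$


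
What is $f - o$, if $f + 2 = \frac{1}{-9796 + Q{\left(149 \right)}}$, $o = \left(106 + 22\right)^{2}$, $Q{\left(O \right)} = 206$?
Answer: $- \frac{157141741}{9590} \approx -16386.0$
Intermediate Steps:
$o = 16384$ ($o = 128^{2} = 16384$)
$f = - \frac{19181}{9590}$ ($f = -2 + \frac{1}{-9796 + 206} = -2 + \frac{1}{-9590} = -2 - \frac{1}{9590} = - \frac{19181}{9590} \approx -2.0001$)
$f - o = - \frac{19181}{9590} - 16384 = - \frac{157141741}{9590}$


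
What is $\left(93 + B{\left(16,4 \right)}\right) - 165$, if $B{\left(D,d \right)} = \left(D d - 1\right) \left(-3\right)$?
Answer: $-261$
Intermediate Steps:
$B{\left(D,d \right)} = 3 - 3 D d$ ($B{\left(D,d \right)} = \left(-1 + D d\right) \left(-3\right) = 3 - 3 D d$)
$\left(93 + B{\left(16,4 \right)}\right) - 165 = \left(93 + \left(3 - 48 \cdot 4\right)\right) - 165 = \left(93 + \left(3 - 192\right)\right) - 165 = \left(93 - 189\right) - 165 = -96 - 165 = -261$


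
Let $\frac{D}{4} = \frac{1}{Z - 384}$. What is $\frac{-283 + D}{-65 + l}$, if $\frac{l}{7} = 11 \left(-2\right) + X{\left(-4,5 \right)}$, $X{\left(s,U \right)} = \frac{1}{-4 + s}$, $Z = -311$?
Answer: $\frac{1573512}{1222505} \approx 1.2871$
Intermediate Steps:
$D = - \frac{4}{695}$ ($D = \frac{4}{-311 - 384} = \frac{4}{-695} = 4 \left(- \frac{1}{695}\right) = - \frac{4}{695} \approx -0.0057554$)
$l = - \frac{1239}{8}$ ($l = 7 \left(11 \left(-2\right) + \frac{1}{-4 - 4}\right) = 7 \left(-22 + \frac{1}{-8}\right) = 7 \left(-22 - \frac{1}{8}\right) = 7 \left(- \frac{177}{8}\right) = - \frac{1239}{8} \approx -154.88$)
$\frac{-283 + D}{-65 + l} = \frac{-283 - \frac{4}{695}}{-65 - \frac{1239}{8}} = - \frac{196689}{695 \left(- \frac{1759}{8}\right)} = \left(- \frac{196689}{695}\right) \left(- \frac{8}{1759}\right) = \frac{1573512}{1222505}$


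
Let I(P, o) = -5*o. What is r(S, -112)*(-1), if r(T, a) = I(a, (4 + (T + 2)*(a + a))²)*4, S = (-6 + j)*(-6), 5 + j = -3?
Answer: 7418952000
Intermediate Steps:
j = -8 (j = -5 - 3 = -8)
S = 84 (S = (-6 - 8)*(-6) = -14*(-6) = 84)
r(T, a) = -20*(4 + 2*a*(2 + T))² (r(T, a) = -5*(4 + (T + 2)*(a + a))²*4 = -5*(4 + (2 + T)*(2*a))²*4 = -5*(4 + 2*a*(2 + T))²*4 = -20*(4 + 2*a*(2 + T))²)
r(S, -112)*(-1) = -80*(2 + 2*(-112) + 84*(-112))²*(-1) = -80*(2 - 224 - 9408)²*(-1) = -80*(-9630)²*(-1) = -80*92736900*(-1) = -7418952000*(-1) = 7418952000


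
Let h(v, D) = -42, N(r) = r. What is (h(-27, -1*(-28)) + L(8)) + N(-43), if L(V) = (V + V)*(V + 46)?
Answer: 779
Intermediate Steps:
L(V) = 2*V*(46 + V) (L(V) = (2*V)*(46 + V) = 2*V*(46 + V))
(h(-27, -1*(-28)) + L(8)) + N(-43) = (-42 + 2*8*(46 + 8)) - 43 = (-42 + 2*8*54) - 43 = (-42 + 864) - 43 = 822 - 43 = 779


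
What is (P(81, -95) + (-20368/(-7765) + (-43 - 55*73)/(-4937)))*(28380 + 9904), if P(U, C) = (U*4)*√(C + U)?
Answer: 5056060148824/38335805 + 12404016*I*√14 ≈ 1.3189e+5 + 4.6412e+7*I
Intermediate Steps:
P(U, C) = 4*U*√(C + U) (P(U, C) = (4*U)*√(C + U) = 4*U*√(C + U))
(P(81, -95) + (-20368/(-7765) + (-43 - 55*73)/(-4937)))*(28380 + 9904) = (4*81*√(-95 + 81) + (-20368/(-7765) + (-43 - 55*73)/(-4937)))*(28380 + 9904) = (4*81*√(-14) + (-20368*(-1/7765) + (-43 - 4015)*(-1/4937)))*38284 = (4*81*(I*√14) + (20368/7765 - 4058*(-1/4937)))*38284 = (324*I*√14 + (20368/7765 + 4058/4937))*38284 = (324*I*√14 + 132067186/38335805)*38284 = (132067186/38335805 + 324*I*√14)*38284 = 5056060148824/38335805 + 12404016*I*√14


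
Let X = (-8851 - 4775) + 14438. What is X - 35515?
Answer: -34703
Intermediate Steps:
X = 812 (X = -13626 + 14438 = 812)
X - 35515 = 812 - 35515 = -34703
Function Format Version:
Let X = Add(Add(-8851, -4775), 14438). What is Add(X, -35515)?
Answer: -34703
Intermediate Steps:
X = 812 (X = Add(-13626, 14438) = 812)
Add(X, -35515) = Add(812, -35515) = -34703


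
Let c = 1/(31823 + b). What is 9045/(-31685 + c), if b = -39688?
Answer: -71138925/249202526 ≈ -0.28547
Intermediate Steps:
c = -1/7865 (c = 1/(31823 - 39688) = 1/(-7865) = -1/7865 ≈ -0.00012715)
9045/(-31685 + c) = 9045/(-31685 - 1/7865) = 9045/(-249202526/7865) = 9045*(-7865/249202526) = -71138925/249202526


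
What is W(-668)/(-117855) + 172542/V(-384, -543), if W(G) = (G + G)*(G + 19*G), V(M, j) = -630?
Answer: -350886469/824985 ≈ -425.32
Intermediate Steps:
W(G) = 40*G² (W(G) = (2*G)*(20*G) = 40*G²)
W(-668)/(-117855) + 172542/V(-384, -543) = (40*(-668)²)/(-117855) + 172542/(-630) = (40*446224)*(-1/117855) + 172542*(-1/630) = 17848960*(-1/117855) - 28757/105 = -3569792/23571 - 28757/105 = -350886469/824985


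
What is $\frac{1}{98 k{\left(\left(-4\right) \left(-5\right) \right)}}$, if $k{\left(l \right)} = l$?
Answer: $\frac{1}{1960} \approx 0.0005102$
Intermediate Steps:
$\frac{1}{98 k{\left(\left(-4\right) \left(-5\right) \right)}} = \frac{1}{98 \left(\left(-4\right) \left(-5\right)\right)} = \frac{1}{98 \cdot 20} = \frac{1}{1960}$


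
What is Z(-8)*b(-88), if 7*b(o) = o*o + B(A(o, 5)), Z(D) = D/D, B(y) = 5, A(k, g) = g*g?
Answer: 1107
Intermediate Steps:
A(k, g) = g²
Z(D) = 1
b(o) = 5/7 + o²/7 (b(o) = (o*o + 5)/7 = (o² + 5)/7 = (5 + o²)/7 = 5/7 + o²/7)
Z(-8)*b(-88) = 1*(5/7 + (⅐)*(-88)²) = 1*(5/7 + (⅐)*7744) = 1*(5/7 + 7744/7) = 1*1107 = 1107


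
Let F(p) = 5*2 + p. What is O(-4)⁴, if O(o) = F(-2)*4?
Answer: 1048576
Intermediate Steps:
F(p) = 10 + p
O(o) = 32 (O(o) = (10 - 2)*4 = 8*4 = 32)
O(-4)⁴ = 32⁴ = 1048576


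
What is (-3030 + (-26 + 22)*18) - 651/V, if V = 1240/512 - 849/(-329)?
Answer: -340444218/105331 ≈ -3232.1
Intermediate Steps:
V = 105331/21056 (V = 1240*(1/512) - 849*(-1/329) = 155/64 + 849/329 = 105331/21056 ≈ 5.0024)
(-3030 + (-26 + 22)*18) - 651/V = (-3030 + (-26 + 22)*18) - 651/105331/21056 = (-3030 - 4*18) - 651*21056/105331 = (-3030 - 72) - 13707456/105331 = -3102 - 13707456/105331 = -340444218/105331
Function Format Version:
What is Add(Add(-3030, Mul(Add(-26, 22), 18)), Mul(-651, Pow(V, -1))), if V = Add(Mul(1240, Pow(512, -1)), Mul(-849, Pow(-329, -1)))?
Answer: Rational(-340444218, 105331) ≈ -3232.1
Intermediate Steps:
V = Rational(105331, 21056) (V = Add(Mul(1240, Rational(1, 512)), Mul(-849, Rational(-1, 329))) = Add(Rational(155, 64), Rational(849, 329)) = Rational(105331, 21056) ≈ 5.0024)
Add(Add(-3030, Mul(Add(-26, 22), 18)), Mul(-651, Pow(V, -1))) = Add(Add(-3030, Mul(Add(-26, 22), 18)), Mul(-651, Pow(Rational(105331, 21056), -1))) = Add(Add(-3030, Mul(-4, 18)), Mul(-651, Rational(21056, 105331))) = Add(Add(-3030, -72), Rational(-13707456, 105331)) = Add(-3102, Rational(-13707456, 105331)) = Rational(-340444218, 105331)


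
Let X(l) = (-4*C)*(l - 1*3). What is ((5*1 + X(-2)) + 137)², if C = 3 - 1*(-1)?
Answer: 49284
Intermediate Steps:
C = 4 (C = 3 + 1 = 4)
X(l) = 48 - 16*l (X(l) = (-4*4)*(l - 1*3) = -16*(l - 3) = -16*(-3 + l) = 48 - 16*l)
((5*1 + X(-2)) + 137)² = ((5*1 + (48 - 16*(-2))) + 137)² = ((5 + (48 + 32)) + 137)² = ((5 + 80) + 137)² = (85 + 137)² = 222² = 49284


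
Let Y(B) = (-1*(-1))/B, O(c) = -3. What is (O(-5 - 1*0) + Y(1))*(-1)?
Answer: 2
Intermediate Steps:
Y(B) = 1/B
(O(-5 - 1*0) + Y(1))*(-1) = (-3 + 1/1)*(-1) = (-3 + 1)*(-1) = -2*(-1) = 2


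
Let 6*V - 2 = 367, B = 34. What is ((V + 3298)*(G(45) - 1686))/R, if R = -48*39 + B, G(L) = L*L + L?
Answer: -645024/919 ≈ -701.88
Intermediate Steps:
V = 123/2 (V = ⅓ + (⅙)*367 = ⅓ + 367/6 = 123/2 ≈ 61.500)
G(L) = L + L² (G(L) = L² + L = L + L²)
R = -1838 (R = -48*39 + 34 = -1872 + 34 = -1838)
((V + 3298)*(G(45) - 1686))/R = ((123/2 + 3298)*(45*(1 + 45) - 1686))/(-1838) = (6719*(45*46 - 1686)/2)*(-1/1838) = (6719*(2070 - 1686)/2)*(-1/1838) = ((6719/2)*384)*(-1/1838) = 1290048*(-1/1838) = -645024/919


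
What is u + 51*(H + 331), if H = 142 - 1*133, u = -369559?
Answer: -352219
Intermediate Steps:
H = 9 (H = 142 - 133 = 9)
u + 51*(H + 331) = -369559 + 51*(9 + 331) = -369559 + 51*340 = -369559 + 17340 = -352219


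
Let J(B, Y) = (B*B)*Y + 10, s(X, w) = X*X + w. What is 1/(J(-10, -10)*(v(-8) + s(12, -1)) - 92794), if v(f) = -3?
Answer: -1/231394 ≈ -4.3216e-6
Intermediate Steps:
s(X, w) = w + X² (s(X, w) = X² + w = w + X²)
J(B, Y) = 10 + Y*B² (J(B, Y) = B²*Y + 10 = Y*B² + 10 = 10 + Y*B²)
1/(J(-10, -10)*(v(-8) + s(12, -1)) - 92794) = 1/((10 - 10*(-10)²)*(-3 + (-1 + 12²)) - 92794) = 1/((10 - 10*100)*(-3 + (-1 + 144)) - 92794) = 1/((10 - 1000)*(-3 + 143) - 92794) = 1/(-990*140 - 92794) = 1/(-138600 - 92794) = 1/(-231394) = -1/231394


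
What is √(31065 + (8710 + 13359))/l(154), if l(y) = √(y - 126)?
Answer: √371938/14 ≈ 43.562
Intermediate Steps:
l(y) = √(-126 + y)
√(31065 + (8710 + 13359))/l(154) = √(31065 + (8710 + 13359))/(√(-126 + 154)) = √(31065 + 22069)/(√28) = √53134/((2*√7)) = √53134*(√7/14) = √371938/14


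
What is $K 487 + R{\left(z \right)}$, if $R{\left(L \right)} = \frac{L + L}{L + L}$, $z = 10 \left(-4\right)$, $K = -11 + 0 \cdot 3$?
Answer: $-5356$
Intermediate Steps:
$K = -11$ ($K = -11 + 0 = -11$)
$z = -40$
$R{\left(L \right)} = 1$ ($R{\left(L \right)} = \frac{2 L}{2 L} = 2 L \frac{1}{2 L} = 1$)
$K 487 + R{\left(z \right)} = \left(-11\right) 487 + 1 = -5357 + 1 = -5356$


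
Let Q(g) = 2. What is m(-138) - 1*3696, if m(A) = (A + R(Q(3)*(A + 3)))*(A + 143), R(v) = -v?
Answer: -3036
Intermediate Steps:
m(A) = (-6 - A)*(143 + A) (m(A) = (A - 2*(A + 3))*(A + 143) = (A - 2*(3 + A))*(143 + A) = (A - (6 + 2*A))*(143 + A) = (A + (-6 - 2*A))*(143 + A) = (-6 - A)*(143 + A))
m(-138) - 1*3696 = (-858 - 1*(-138)**2 - 149*(-138)) - 1*3696 = (-858 - 1*19044 + 20562) - 3696 = (-858 - 19044 + 20562) - 3696 = 660 - 3696 = -3036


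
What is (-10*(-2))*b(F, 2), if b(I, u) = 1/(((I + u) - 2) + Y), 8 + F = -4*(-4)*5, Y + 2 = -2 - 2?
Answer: 10/33 ≈ 0.30303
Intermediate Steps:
Y = -6 (Y = -2 + (-2 - 2) = -2 - 4 = -6)
F = 72 (F = -8 - 4*(-4)*5 = -8 + 16*5 = -8 + 80 = 72)
b(I, u) = 1/(-8 + I + u) (b(I, u) = 1/(((I + u) - 2) - 6) = 1/((-2 + I + u) - 6) = 1/(-8 + I + u))
(-10*(-2))*b(F, 2) = (-10*(-2))/(-8 + 72 + 2) = 20/66 = 20*(1/66) = 10/33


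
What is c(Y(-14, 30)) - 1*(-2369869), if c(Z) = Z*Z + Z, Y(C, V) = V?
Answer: 2370799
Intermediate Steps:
c(Z) = Z + Z² (c(Z) = Z² + Z = Z + Z²)
c(Y(-14, 30)) - 1*(-2369869) = 30*(1 + 30) - 1*(-2369869) = 30*31 + 2369869 = 930 + 2369869 = 2370799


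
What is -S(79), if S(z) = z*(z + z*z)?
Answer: -499280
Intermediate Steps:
S(z) = z*(z + z²)
-S(79) = -79²*(1 + 79) = -6241*80 = -1*499280 = -499280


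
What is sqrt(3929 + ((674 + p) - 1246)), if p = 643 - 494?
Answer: sqrt(3506) ≈ 59.211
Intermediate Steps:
p = 149
sqrt(3929 + ((674 + p) - 1246)) = sqrt(3929 + ((674 + 149) - 1246)) = sqrt(3929 + (823 - 1246)) = sqrt(3929 - 423) = sqrt(3506)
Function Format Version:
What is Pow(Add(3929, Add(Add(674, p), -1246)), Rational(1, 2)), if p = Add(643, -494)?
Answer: Pow(3506, Rational(1, 2)) ≈ 59.211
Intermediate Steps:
p = 149
Pow(Add(3929, Add(Add(674, p), -1246)), Rational(1, 2)) = Pow(Add(3929, Add(Add(674, 149), -1246)), Rational(1, 2)) = Pow(Add(3929, Add(823, -1246)), Rational(1, 2)) = Pow(Add(3929, -423), Rational(1, 2)) = Pow(3506, Rational(1, 2))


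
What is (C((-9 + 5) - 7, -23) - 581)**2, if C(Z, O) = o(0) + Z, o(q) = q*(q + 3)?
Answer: 350464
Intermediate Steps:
o(q) = q*(3 + q)
C(Z, O) = Z (C(Z, O) = 0*(3 + 0) + Z = 0*3 + Z = 0 + Z = Z)
(C((-9 + 5) - 7, -23) - 581)**2 = (((-9 + 5) - 7) - 581)**2 = ((-4 - 7) - 581)**2 = (-11 - 581)**2 = (-592)**2 = 350464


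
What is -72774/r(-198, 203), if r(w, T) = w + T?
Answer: -72774/5 ≈ -14555.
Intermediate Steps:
r(w, T) = T + w
-72774/r(-198, 203) = -72774/(203 - 198) = -72774/5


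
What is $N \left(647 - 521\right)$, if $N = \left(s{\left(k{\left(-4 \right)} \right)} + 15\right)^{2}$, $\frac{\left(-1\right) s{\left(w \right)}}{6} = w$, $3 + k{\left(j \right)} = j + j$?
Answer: $826686$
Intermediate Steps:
$k{\left(j \right)} = -3 + 2 j$ ($k{\left(j \right)} = -3 + \left(j + j\right) = -3 + 2 j$)
$s{\left(w \right)} = - 6 w$
$N = 6561$ ($N = \left(- 6 \left(-3 + 2 \left(-4\right)\right) + 15\right)^{2} = \left(- 6 \left(-3 - 8\right) + 15\right)^{2} = \left(\left(-6\right) \left(-11\right) + 15\right)^{2} = \left(66 + 15\right)^{2} = 81^{2} = 6561$)
$N \left(647 - 521\right) = 6561 \left(647 - 521\right) = 6561 \cdot 126 = 826686$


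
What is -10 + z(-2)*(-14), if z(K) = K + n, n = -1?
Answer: 32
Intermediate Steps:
z(K) = -1 + K (z(K) = K - 1 = -1 + K)
-10 + z(-2)*(-14) = -10 + (-1 - 2)*(-14) = -10 - 3*(-14) = -10 + 42 = 32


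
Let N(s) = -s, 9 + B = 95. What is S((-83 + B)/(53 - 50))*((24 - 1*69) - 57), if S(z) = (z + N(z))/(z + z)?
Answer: 0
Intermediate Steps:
B = 86 (B = -9 + 95 = 86)
S(z) = 0 (S(z) = (z - z)/(z + z) = 0/((2*z)) = 0*(1/(2*z)) = 0)
S((-83 + B)/(53 - 50))*((24 - 1*69) - 57) = 0*((24 - 1*69) - 57) = 0*((24 - 69) - 57) = 0*(-45 - 57) = 0*(-102) = 0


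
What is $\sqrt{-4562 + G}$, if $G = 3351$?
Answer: $i \sqrt{1211} \approx 34.799 i$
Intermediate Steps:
$\sqrt{-4562 + G} = \sqrt{-4562 + 3351} = \sqrt{-1211} = i \sqrt{1211}$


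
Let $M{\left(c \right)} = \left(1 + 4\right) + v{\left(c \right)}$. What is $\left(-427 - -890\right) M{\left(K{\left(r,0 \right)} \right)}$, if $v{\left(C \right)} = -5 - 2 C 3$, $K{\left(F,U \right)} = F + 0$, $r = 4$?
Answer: $-11112$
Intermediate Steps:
$K{\left(F,U \right)} = F$
$v{\left(C \right)} = -5 - 6 C$ ($v{\left(C \right)} = -5 - 2 \cdot 3 C = -5 - 6 C$)
$M{\left(c \right)} = - 6 c$ ($M{\left(c \right)} = \left(1 + 4\right) - \left(5 + 6 c\right) = 5 - \left(5 + 6 c\right) = - 6 c$)
$\left(-427 - -890\right) M{\left(K{\left(r,0 \right)} \right)} = \left(-427 - -890\right) \left(\left(-6\right) 4\right) = \left(-427 + 890\right) \left(-24\right) = 463 \left(-24\right) = -11112$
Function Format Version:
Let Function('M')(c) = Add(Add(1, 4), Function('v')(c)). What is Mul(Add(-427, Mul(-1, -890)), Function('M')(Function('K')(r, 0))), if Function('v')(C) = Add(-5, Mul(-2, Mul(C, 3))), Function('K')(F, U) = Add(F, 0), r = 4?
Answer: -11112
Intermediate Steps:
Function('K')(F, U) = F
Function('v')(C) = Add(-5, Mul(-6, C)) (Function('v')(C) = Add(-5, Mul(-2, Mul(3, C))) = Add(-5, Mul(-6, C)))
Function('M')(c) = Mul(-6, c) (Function('M')(c) = Add(Add(1, 4), Add(-5, Mul(-6, c))) = Add(5, Add(-5, Mul(-6, c))) = Mul(-6, c))
Mul(Add(-427, Mul(-1, -890)), Function('M')(Function('K')(r, 0))) = Mul(Add(-427, Mul(-1, -890)), Mul(-6, 4)) = Mul(Add(-427, 890), -24) = Mul(463, -24) = -11112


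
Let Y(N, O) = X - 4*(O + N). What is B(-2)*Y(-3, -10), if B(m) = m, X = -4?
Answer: -96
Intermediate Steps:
Y(N, O) = -4 - 4*N - 4*O (Y(N, O) = -4 - 4*(O + N) = -4 - 4*(N + O) = -4 + (-4*N - 4*O) = -4 - 4*N - 4*O)
B(-2)*Y(-3, -10) = -2*(-4 - 4*(-3) - 4*(-10)) = -2*(-4 + 12 + 40) = -2*48 = -96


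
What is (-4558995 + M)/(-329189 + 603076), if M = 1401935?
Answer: -3157060/273887 ≈ -11.527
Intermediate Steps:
(-4558995 + M)/(-329189 + 603076) = (-4558995 + 1401935)/(-329189 + 603076) = -3157060/273887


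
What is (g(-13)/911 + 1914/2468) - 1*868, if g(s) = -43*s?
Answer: -974221399/1124174 ≈ -866.61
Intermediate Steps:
(g(-13)/911 + 1914/2468) - 1*868 = (-43*(-13)/911 + 1914/2468) - 1*868 = (559*(1/911) + 1914*(1/2468)) - 868 = (559/911 + 957/1234) - 868 = 1561633/1124174 - 868 = -974221399/1124174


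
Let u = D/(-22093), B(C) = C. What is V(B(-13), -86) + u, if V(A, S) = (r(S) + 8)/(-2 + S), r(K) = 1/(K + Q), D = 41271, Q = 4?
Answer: -312282451/159423088 ≈ -1.9588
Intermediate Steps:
r(K) = 1/(4 + K) (r(K) = 1/(K + 4) = 1/(4 + K))
V(A, S) = (8 + 1/(4 + S))/(-2 + S) (V(A, S) = (1/(4 + S) + 8)/(-2 + S) = (8 + 1/(4 + S))/(-2 + S))
u = -41271/22093 (u = 41271/(-22093) = 41271*(-1/22093) = -41271/22093 ≈ -1.8681)
V(B(-13), -86) + u = (33 + 8*(-86))/((-2 - 86)*(4 - 86)) - 41271/22093 = (33 - 688)/(-88*(-82)) - 41271/22093 = -1/88*(-1/82)*(-655) - 41271/22093 = -655/7216 - 41271/22093 = -312282451/159423088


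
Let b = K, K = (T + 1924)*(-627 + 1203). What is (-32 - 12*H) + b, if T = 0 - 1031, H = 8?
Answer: 514240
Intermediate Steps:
T = -1031
K = 514368 (K = (-1031 + 1924)*(-627 + 1203) = 893*576 = 514368)
b = 514368
(-32 - 12*H) + b = (-32 - 12*8) + 514368 = (-32 - 96) + 514368 = -128 + 514368 = 514240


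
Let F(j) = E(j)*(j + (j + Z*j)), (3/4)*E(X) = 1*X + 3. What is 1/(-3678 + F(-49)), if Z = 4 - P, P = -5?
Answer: 3/88142 ≈ 3.4036e-5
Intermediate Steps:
Z = 9 (Z = 4 - 1*(-5) = 4 + 5 = 9)
E(X) = 4 + 4*X/3 (E(X) = 4*(1*X + 3)/3 = 4*(X + 3)/3 = 4*(3 + X)/3 = 4 + 4*X/3)
F(j) = 11*j*(4 + 4*j/3) (F(j) = (4 + 4*j/3)*(j + (j + 9*j)) = (4 + 4*j/3)*(j + 10*j) = (4 + 4*j/3)*(11*j) = 11*j*(4 + 4*j/3))
1/(-3678 + F(-49)) = 1/(-3678 + (44/3)*(-49)*(3 - 49)) = 1/(-3678 + (44/3)*(-49)*(-46)) = 1/(-3678 + 99176/3) = 1/(88142/3) = 3/88142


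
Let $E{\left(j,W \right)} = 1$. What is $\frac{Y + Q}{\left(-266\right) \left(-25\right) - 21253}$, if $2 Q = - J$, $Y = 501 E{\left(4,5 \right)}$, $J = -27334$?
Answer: $- \frac{14168}{14603} \approx -0.97021$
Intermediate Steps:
$Y = 501$ ($Y = 501 \cdot 1 = 501$)
$Q = 13667$ ($Q = \frac{\left(-1\right) \left(-27334\right)}{2} = \frac{1}{2} \cdot 27334 = 13667$)
$\frac{Y + Q}{\left(-266\right) \left(-25\right) - 21253} = \frac{501 + 13667}{\left(-266\right) \left(-25\right) - 21253} = \frac{14168}{6650 - 21253} = \frac{14168}{-14603} = 14168 \left(- \frac{1}{14603}\right) = - \frac{14168}{14603}$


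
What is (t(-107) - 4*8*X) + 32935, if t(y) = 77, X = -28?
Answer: 33908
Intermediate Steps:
(t(-107) - 4*8*X) + 32935 = (77 - 4*8*(-28)) + 32935 = (77 - 32*(-28)) + 32935 = (77 - 1*(-896)) + 32935 = (77 + 896) + 32935 = 973 + 32935 = 33908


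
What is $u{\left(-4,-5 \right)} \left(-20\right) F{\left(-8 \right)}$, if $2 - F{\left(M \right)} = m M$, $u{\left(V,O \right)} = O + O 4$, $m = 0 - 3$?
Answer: $-11000$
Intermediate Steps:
$m = -3$ ($m = 0 - 3 = -3$)
$u{\left(V,O \right)} = 5 O$ ($u{\left(V,O \right)} = O + 4 O = 5 O$)
$F{\left(M \right)} = 2 + 3 M$ ($F{\left(M \right)} = 2 - - 3 M = 2 + 3 M$)
$u{\left(-4,-5 \right)} \left(-20\right) F{\left(-8 \right)} = 5 \left(-5\right) \left(-20\right) \left(2 + 3 \left(-8\right)\right) = \left(-25\right) \left(-20\right) \left(2 - 24\right) = 500 \left(-22\right) = -11000$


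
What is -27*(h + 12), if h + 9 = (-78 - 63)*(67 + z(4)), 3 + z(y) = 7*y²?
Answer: 669951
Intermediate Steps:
z(y) = -3 + 7*y²
h = -24825 (h = -9 + (-78 - 63)*(67 + (-3 + 7*4²)) = -9 - 141*(67 + (-3 + 7*16)) = -9 - 141*(67 + (-3 + 112)) = -9 - 141*(67 + 109) = -9 - 141*176 = -9 - 24816 = -24825)
-27*(h + 12) = -27*(-24825 + 12) = -27*(-24813) = 669951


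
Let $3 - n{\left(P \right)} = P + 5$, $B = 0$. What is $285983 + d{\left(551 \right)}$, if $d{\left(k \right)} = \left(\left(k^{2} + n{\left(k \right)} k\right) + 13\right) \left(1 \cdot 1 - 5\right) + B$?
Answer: $290339$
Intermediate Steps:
$n{\left(P \right)} = -2 - P$ ($n{\left(P \right)} = 3 - \left(P + 5\right) = 3 - \left(5 + P\right) = -2 - P$)
$d{\left(k \right)} = -52 - 4 k^{2} - 4 k \left(-2 - k\right)$ ($d{\left(k \right)} = \left(\left(k^{2} + \left(-2 - k\right) k\right) + 13\right) \left(1 \cdot 1 - 5\right) + 0 = \left(\left(k^{2} + k \left(-2 - k\right)\right) + 13\right) \left(1 - 5\right) + 0 = \left(13 + k^{2} + k \left(-2 - k\right)\right) \left(-4\right) + 0 = \left(-52 - 4 k^{2} - 4 k \left(-2 - k\right)\right) + 0 = -52 - 4 k^{2} - 4 k \left(-2 - k\right)$)
$285983 + d{\left(551 \right)} = 285983 + \left(-52 + 8 \cdot 551\right) = 285983 + \left(-52 + 4408\right) = 285983 + 4356 = 290339$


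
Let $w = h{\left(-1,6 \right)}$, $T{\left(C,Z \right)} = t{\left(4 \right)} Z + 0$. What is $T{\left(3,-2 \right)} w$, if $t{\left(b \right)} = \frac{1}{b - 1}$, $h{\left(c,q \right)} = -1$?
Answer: $\frac{2}{3} \approx 0.66667$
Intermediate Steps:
$t{\left(b \right)} = \frac{1}{-1 + b}$
$T{\left(C,Z \right)} = \frac{Z}{3}$ ($T{\left(C,Z \right)} = \frac{Z}{-1 + 4} + 0 = \frac{Z}{3} + 0 = \frac{Z}{3}$)
$w = -1$
$T{\left(3,-2 \right)} w = \frac{1}{3} \left(-2\right) \left(-1\right) = \left(- \frac{2}{3}\right) \left(-1\right) = \frac{2}{3}$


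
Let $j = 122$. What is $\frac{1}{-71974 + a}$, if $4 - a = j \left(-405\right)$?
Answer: $- \frac{1}{22560} \approx -4.4326 \cdot 10^{-5}$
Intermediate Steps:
$a = 49414$ ($a = 4 - 122 \left(-405\right) = 4 - -49410 = 4 + 49410 = 49414$)
$\frac{1}{-71974 + a} = \frac{1}{-71974 + 49414} = \frac{1}{-22560} = - \frac{1}{22560}$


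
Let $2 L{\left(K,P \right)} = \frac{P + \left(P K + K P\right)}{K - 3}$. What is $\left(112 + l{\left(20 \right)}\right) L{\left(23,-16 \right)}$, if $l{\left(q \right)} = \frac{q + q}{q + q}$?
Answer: $- \frac{10622}{5} \approx -2124.4$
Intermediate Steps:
$L{\left(K,P \right)} = \frac{P + 2 K P}{2 \left(-3 + K\right)}$ ($L{\left(K,P \right)} = \frac{\left(P + \left(P K + K P\right)\right) \frac{1}{K - 3}}{2} = \frac{\left(P + \left(K P + K P\right)\right) \frac{1}{-3 + K}}{2} = \frac{\left(P + 2 K P\right) \frac{1}{-3 + K}}{2} = \frac{\frac{1}{-3 + K} \left(P + 2 K P\right)}{2} = \frac{P + 2 K P}{2 \left(-3 + K\right)}$)
$l{\left(q \right)} = 1$ ($l{\left(q \right)} = \frac{2 q}{2 q} = 2 q \frac{1}{2 q} = 1$)
$\left(112 + l{\left(20 \right)}\right) L{\left(23,-16 \right)} = \left(112 + 1\right) \frac{1}{2} \left(-16\right) \frac{1}{-3 + 23} \left(1 + 2 \cdot 23\right) = 113 \cdot \frac{1}{2} \left(-16\right) \frac{1}{20} \left(1 + 46\right) = 113 \cdot \frac{1}{2} \left(-16\right) \frac{1}{20} \cdot 47 = 113 \left(- \frac{94}{5}\right) = - \frac{10622}{5}$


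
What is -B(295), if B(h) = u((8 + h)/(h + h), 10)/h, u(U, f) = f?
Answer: -2/59 ≈ -0.033898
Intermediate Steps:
B(h) = 10/h
-B(295) = -10/295 = -1*2/59 = -2/59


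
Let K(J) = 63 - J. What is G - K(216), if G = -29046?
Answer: -28893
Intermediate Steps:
G - K(216) = -29046 - (63 - 1*216) = -29046 - (63 - 216) = -29046 - 1*(-153) = -29046 + 153 = -28893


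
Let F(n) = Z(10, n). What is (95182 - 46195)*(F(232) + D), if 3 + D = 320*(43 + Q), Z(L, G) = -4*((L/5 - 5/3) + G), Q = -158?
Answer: -1848393813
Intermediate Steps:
Z(L, G) = 20/3 - 4*G - 4*L/5 (Z(L, G) = -4*((L*(⅕) - 5*⅓) + G) = -4*((L/5 - 5/3) + G) = -4*((-5/3 + L/5) + G) = -4*(-5/3 + G + L/5) = 20/3 - 4*G - 4*L/5)
D = -36803 (D = -3 + 320*(43 - 158) = -3 + 320*(-115) = -3 - 36800 = -36803)
F(n) = -4/3 - 4*n (F(n) = 20/3 - 4*n - ⅘*10 = 20/3 - 4*n - 8 = -4/3 - 4*n)
(95182 - 46195)*(F(232) + D) = (95182 - 46195)*((-4/3 - 4*232) - 36803) = 48987*((-4/3 - 928) - 36803) = 48987*(-2788/3 - 36803) = 48987*(-113197/3) = -1848393813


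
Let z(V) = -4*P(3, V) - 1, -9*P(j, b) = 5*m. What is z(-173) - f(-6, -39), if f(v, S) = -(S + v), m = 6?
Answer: -98/3 ≈ -32.667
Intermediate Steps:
P(j, b) = -10/3 (P(j, b) = -5*6/9 = -1/9*30 = -10/3)
f(v, S) = -S - v
z(V) = 37/3 (z(V) = -4*(-10/3) - 1 = 40/3 - 1 = 37/3)
z(-173) - f(-6, -39) = 37/3 - (-1*(-39) - 1*(-6)) = 37/3 - (39 + 6) = 37/3 - 1*45 = 37/3 - 45 = -98/3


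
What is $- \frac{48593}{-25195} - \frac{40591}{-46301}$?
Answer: $\frac{3272594738}{1166553695} \approx 2.8054$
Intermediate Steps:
$- \frac{48593}{-25195} - \frac{40591}{-46301} = \left(-48593\right) \left(- \frac{1}{25195}\right) - - \frac{40591}{46301} = \frac{48593}{25195} + \frac{40591}{46301} = \frac{3272594738}{1166553695}$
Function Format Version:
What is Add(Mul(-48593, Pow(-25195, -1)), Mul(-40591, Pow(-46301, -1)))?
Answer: Rational(3272594738, 1166553695) ≈ 2.8054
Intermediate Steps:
Add(Mul(-48593, Pow(-25195, -1)), Mul(-40591, Pow(-46301, -1))) = Add(Mul(-48593, Rational(-1, 25195)), Mul(-40591, Rational(-1, 46301))) = Add(Rational(48593, 25195), Rational(40591, 46301)) = Rational(3272594738, 1166553695)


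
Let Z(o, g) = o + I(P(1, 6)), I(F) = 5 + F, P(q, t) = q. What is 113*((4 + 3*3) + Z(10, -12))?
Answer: 3277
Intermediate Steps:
Z(o, g) = 6 + o (Z(o, g) = o + (5 + 1) = o + 6 = 6 + o)
113*((4 + 3*3) + Z(10, -12)) = 113*((4 + 3*3) + (6 + 10)) = 113*((4 + 9) + 16) = 113*(13 + 16) = 113*29 = 3277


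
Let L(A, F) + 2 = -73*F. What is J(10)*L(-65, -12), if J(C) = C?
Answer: 8740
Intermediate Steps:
L(A, F) = -2 - 73*F
J(10)*L(-65, -12) = 10*(-2 - 73*(-12)) = 10*(-2 + 876) = 10*874 = 8740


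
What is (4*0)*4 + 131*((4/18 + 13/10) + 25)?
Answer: 312697/90 ≈ 3474.4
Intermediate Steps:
(4*0)*4 + 131*((4/18 + 13/10) + 25) = 0*4 + 131*((4*(1/18) + 13*(⅒)) + 25) = 0 + 131*((2/9 + 13/10) + 25) = 0 + 131*(137/90 + 25) = 0 + 131*(2387/90) = 0 + 312697/90 = 312697/90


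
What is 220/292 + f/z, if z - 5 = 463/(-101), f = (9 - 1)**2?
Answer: 237091/1533 ≈ 154.66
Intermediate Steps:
f = 64 (f = 8**2 = 64)
z = 42/101 (z = 5 + 463/(-101) = 5 + 463*(-1/101) = 5 - 463/101 = 42/101 ≈ 0.41584)
220/292 + f/z = 220/292 + 64/(42/101) = 220*(1/292) + 64*(101/42) = 55/73 + 3232/21 = 237091/1533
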